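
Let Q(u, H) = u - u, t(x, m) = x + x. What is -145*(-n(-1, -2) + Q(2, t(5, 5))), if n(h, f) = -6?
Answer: -870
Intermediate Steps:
t(x, m) = 2*x
Q(u, H) = 0
-145*(-n(-1, -2) + Q(2, t(5, 5))) = -145*(-1*(-6) + 0) = -145*(6 + 0) = -145*6 = -870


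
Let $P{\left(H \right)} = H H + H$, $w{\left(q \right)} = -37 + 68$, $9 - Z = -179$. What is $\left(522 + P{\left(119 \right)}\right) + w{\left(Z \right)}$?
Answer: $14833$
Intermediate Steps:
$Z = 188$ ($Z = 9 - -179 = 9 + 179 = 188$)
$w{\left(q \right)} = 31$
$P{\left(H \right)} = H + H^{2}$ ($P{\left(H \right)} = H^{2} + H = H + H^{2}$)
$\left(522 + P{\left(119 \right)}\right) + w{\left(Z \right)} = \left(522 + 119 \left(1 + 119\right)\right) + 31 = \left(522 + 119 \cdot 120\right) + 31 = \left(522 + 14280\right) + 31 = 14802 + 31 = 14833$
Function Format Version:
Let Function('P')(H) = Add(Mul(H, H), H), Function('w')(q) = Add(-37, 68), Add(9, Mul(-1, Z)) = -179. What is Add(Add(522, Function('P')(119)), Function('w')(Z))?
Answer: 14833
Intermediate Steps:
Z = 188 (Z = Add(9, Mul(-1, -179)) = Add(9, 179) = 188)
Function('w')(q) = 31
Function('P')(H) = Add(H, Pow(H, 2)) (Function('P')(H) = Add(Pow(H, 2), H) = Add(H, Pow(H, 2)))
Add(Add(522, Function('P')(119)), Function('w')(Z)) = Add(Add(522, Mul(119, Add(1, 119))), 31) = Add(Add(522, Mul(119, 120)), 31) = Add(Add(522, 14280), 31) = Add(14802, 31) = 14833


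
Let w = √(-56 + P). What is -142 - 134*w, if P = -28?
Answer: -142 - 268*I*√21 ≈ -142.0 - 1228.1*I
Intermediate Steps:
w = 2*I*√21 (w = √(-56 - 28) = √(-84) = 2*I*√21 ≈ 9.1651*I)
-142 - 134*w = -142 - 268*I*√21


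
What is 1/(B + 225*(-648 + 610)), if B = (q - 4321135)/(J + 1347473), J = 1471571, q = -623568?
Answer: -2819044/24107770903 ≈ -0.00011694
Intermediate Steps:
B = -4944703/2819044 (B = (-623568 - 4321135)/(1471571 + 1347473) = -4944703/2819044 ≈ -1.7540)
1/(B + 225*(-648 + 610)) = 1/(-4944703/2819044 + 225*(-648 + 610)) = 1/(-4944703/2819044 + 225*(-38)) = 1/(-4944703/2819044 - 8550) = 1/(-24107770903/2819044) = -2819044/24107770903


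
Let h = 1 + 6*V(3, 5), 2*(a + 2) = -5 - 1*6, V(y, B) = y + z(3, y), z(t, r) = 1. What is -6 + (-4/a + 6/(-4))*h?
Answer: -181/6 ≈ -30.167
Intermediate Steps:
V(y, B) = 1 + y (V(y, B) = y + 1 = 1 + y)
a = -15/2 (a = -2 + (-5 - 1*6)/2 = -2 + (-5 - 6)/2 = -2 + (½)*(-11) = -2 - 11/2 = -15/2 ≈ -7.5000)
h = 25 (h = 1 + 6*(1 + 3) = 1 + 6*4 = 1 + 24 = 25)
-6 + (-4/a + 6/(-4))*h = -6 + (-4/(-15/2) + 6/(-4))*25 = -6 + (-4*(-2/15) + 6*(-¼))*25 = -6 + (8/15 - 3/2)*25 = -6 - 29/30*25 = -6 - 145/6 = -181/6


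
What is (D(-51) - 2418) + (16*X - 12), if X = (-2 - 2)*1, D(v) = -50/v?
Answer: -127144/51 ≈ -2493.0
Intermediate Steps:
X = -4 (X = -4*1 = -4)
(D(-51) - 2418) + (16*X - 12) = (-50/(-51) - 2418) + (16*(-4) - 12) = (-50*(-1/51) - 2418) + (-64 - 12) = (50/51 - 2418) - 76 = -123268/51 - 76 = -127144/51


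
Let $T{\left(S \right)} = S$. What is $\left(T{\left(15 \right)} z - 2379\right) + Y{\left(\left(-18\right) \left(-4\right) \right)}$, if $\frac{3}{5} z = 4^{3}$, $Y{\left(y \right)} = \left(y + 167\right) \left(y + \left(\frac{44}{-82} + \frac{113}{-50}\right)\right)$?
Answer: $\frac{32309263}{2050} \approx 15761.0$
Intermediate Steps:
$Y{\left(y \right)} = \left(167 + y\right) \left(- \frac{5733}{2050} + y\right)$ ($Y{\left(y \right)} = \left(167 + y\right) \left(y + \left(44 \left(- \frac{1}{82}\right) + 113 \left(- \frac{1}{50}\right)\right)\right) = \left(167 + y\right) \left(y - \frac{5733}{2050}\right) = \left(167 + y\right) \left(- \frac{5733}{2050} + y\right)$)
$z = \frac{320}{3}$ ($z = \frac{5 \cdot 4^{3}}{3} = \frac{5}{3} \cdot 64 = \frac{320}{3} \approx 106.67$)
$\left(T{\left(15 \right)} z - 2379\right) + Y{\left(\left(-18\right) \left(-4\right) \right)} = \left(15 \cdot \frac{320}{3} - 2379\right) + \left(- \frac{957411}{2050} + \left(\left(-18\right) \left(-4\right)\right)^{2} + \frac{336617 \left(\left(-18\right) \left(-4\right)\right)}{2050}\right) = \left(1600 - 2379\right) + \left(- \frac{957411}{2050} + 72^{2} + \frac{336617}{2050} \cdot 72\right) = -779 + \left(- \frac{957411}{2050} + 5184 + \frac{12118212}{1025}\right) = -779 + \frac{33906213}{2050} = \frac{32309263}{2050}$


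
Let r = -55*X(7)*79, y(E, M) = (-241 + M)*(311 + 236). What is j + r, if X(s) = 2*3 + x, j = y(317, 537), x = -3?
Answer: 148877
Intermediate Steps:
y(E, M) = -131827 + 547*M (y(E, M) = (-241 + M)*547 = -131827 + 547*M)
j = 161912 (j = -131827 + 547*537 = -131827 + 293739 = 161912)
X(s) = 3 (X(s) = 2*3 - 3 = 6 - 3 = 3)
r = -13035 (r = -55*3*79 = -165*79 = -13035)
j + r = 161912 - 13035 = 148877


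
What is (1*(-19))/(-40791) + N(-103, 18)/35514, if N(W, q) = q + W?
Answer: -930823/482883858 ≈ -0.0019276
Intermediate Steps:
N(W, q) = W + q
(1*(-19))/(-40791) + N(-103, 18)/35514 = (1*(-19))/(-40791) + (-103 + 18)/35514 = -19*(-1/40791) - 85*1/35514 = 19/40791 - 85/35514 = -930823/482883858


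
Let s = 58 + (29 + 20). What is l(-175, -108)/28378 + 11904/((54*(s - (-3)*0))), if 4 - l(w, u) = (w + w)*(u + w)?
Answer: -19539673/13664007 ≈ -1.4300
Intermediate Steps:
s = 107 (s = 58 + 49 = 107)
l(w, u) = 4 - 2*w*(u + w) (l(w, u) = 4 - (w + w)*(u + w) = 4 - 2*w*(u + w))
l(-175, -108)/28378 + 11904/((54*(s - (-3)*0))) = (4 - 2*(-175)² - 2*(-108)*(-175))/28378 + 11904/((54*(107 - (-3)*0))) = (4 - 2*30625 - 37800)*(1/28378) + 11904/((54*(107 - 1*0))) = (4 - 61250 - 37800)*(1/28378) + 11904/((54*(107 + 0))) = -99046*1/28378 + 11904/((54*107)) = -49523/14189 + 11904/5778 = -49523/14189 + 11904*(1/5778) = -49523/14189 + 1984/963 = -19539673/13664007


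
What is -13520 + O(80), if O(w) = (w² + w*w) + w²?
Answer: 5680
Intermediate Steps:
O(w) = 3*w² (O(w) = (w² + w²) + w² = 2*w² + w² = 3*w²)
-13520 + O(80) = -13520 + 3*80² = -13520 + 3*6400 = -13520 + 19200 = 5680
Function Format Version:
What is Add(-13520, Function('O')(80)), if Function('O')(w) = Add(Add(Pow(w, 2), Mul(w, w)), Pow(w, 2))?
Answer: 5680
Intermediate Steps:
Function('O')(w) = Mul(3, Pow(w, 2)) (Function('O')(w) = Add(Add(Pow(w, 2), Pow(w, 2)), Pow(w, 2)) = Add(Mul(2, Pow(w, 2)), Pow(w, 2)) = Mul(3, Pow(w, 2)))
Add(-13520, Function('O')(80)) = Add(-13520, Mul(3, Pow(80, 2))) = Add(-13520, Mul(3, 6400)) = Add(-13520, 19200) = 5680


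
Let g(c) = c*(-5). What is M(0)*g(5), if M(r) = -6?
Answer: 150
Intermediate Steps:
g(c) = -5*c
M(0)*g(5) = -(-30)*5 = -6*(-25) = 150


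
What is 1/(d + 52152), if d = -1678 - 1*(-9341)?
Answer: 1/59815 ≈ 1.6718e-5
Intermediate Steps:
d = 7663 (d = -1678 + 9341 = 7663)
1/(d + 52152) = 1/(7663 + 52152) = 1/59815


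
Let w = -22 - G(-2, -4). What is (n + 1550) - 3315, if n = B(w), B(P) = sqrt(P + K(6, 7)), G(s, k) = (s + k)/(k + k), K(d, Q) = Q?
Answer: -1765 + 3*I*sqrt(7)/2 ≈ -1765.0 + 3.9686*I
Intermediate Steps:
G(s, k) = (k + s)/(2*k) (G(s, k) = (k + s)/((2*k)) = (k + s)*(1/(2*k)) = (k + s)/(2*k))
w = -91/4 (w = -22 - (-4 - 2)/(2*(-4)) = -22 - (-1)*(-6)/(2*4) = -22 - 1*3/4 = -22 - 3/4 = -91/4 ≈ -22.750)
B(P) = sqrt(7 + P) (B(P) = sqrt(P + 7) = sqrt(7 + P))
n = 3*I*sqrt(7)/2 (n = sqrt(7 - 91/4) = sqrt(-63/4) = 3*I*sqrt(7)/2 ≈ 3.9686*I)
(n + 1550) - 3315 = (3*I*sqrt(7)/2 + 1550) - 3315 = (1550 + 3*I*sqrt(7)/2) - 3315 = -1765 + 3*I*sqrt(7)/2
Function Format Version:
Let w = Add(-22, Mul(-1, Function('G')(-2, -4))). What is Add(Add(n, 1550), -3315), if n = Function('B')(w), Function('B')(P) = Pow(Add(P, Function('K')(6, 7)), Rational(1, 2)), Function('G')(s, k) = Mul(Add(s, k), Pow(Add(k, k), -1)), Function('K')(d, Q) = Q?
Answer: Add(-1765, Mul(Rational(3, 2), I, Pow(7, Rational(1, 2)))) ≈ Add(-1765.0, Mul(3.9686, I))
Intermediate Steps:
Function('G')(s, k) = Mul(Rational(1, 2), Pow(k, -1), Add(k, s)) (Function('G')(s, k) = Mul(Add(k, s), Pow(Mul(2, k), -1)) = Mul(Add(k, s), Mul(Rational(1, 2), Pow(k, -1))) = Mul(Rational(1, 2), Pow(k, -1), Add(k, s)))
w = Rational(-91, 4) (w = Add(-22, Mul(-1, Mul(Rational(1, 2), Pow(-4, -1), Add(-4, -2)))) = Add(-22, Mul(-1, Mul(Rational(1, 2), Rational(-1, 4), -6))) = Add(-22, Mul(-1, Rational(3, 4))) = Add(-22, Rational(-3, 4)) = Rational(-91, 4) ≈ -22.750)
Function('B')(P) = Pow(Add(7, P), Rational(1, 2)) (Function('B')(P) = Pow(Add(P, 7), Rational(1, 2)) = Pow(Add(7, P), Rational(1, 2)))
n = Mul(Rational(3, 2), I, Pow(7, Rational(1, 2))) (n = Pow(Add(7, Rational(-91, 4)), Rational(1, 2)) = Pow(Rational(-63, 4), Rational(1, 2)) = Mul(Rational(3, 2), I, Pow(7, Rational(1, 2))) ≈ Mul(3.9686, I))
Add(Add(n, 1550), -3315) = Add(Add(Mul(Rational(3, 2), I, Pow(7, Rational(1, 2))), 1550), -3315) = Add(Add(1550, Mul(Rational(3, 2), I, Pow(7, Rational(1, 2)))), -3315) = Add(-1765, Mul(Rational(3, 2), I, Pow(7, Rational(1, 2))))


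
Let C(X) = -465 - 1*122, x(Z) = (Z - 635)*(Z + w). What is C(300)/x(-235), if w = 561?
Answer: 587/283620 ≈ 0.0020697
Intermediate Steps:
x(Z) = (-635 + Z)*(561 + Z) (x(Z) = (Z - 635)*(Z + 561) = (-635 + Z)*(561 + Z))
C(X) = -587 (C(X) = -465 - 122 = -587)
C(300)/x(-235) = -587/(-356235 + (-235)**2 - 74*(-235)) = -587/(-356235 + 55225 + 17390) = -587/(-283620) = -587*(-1/283620) = 587/283620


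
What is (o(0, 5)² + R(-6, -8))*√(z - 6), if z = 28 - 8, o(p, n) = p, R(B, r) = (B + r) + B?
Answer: -20*√14 ≈ -74.833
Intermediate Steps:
R(B, r) = r + 2*B
z = 20
(o(0, 5)² + R(-6, -8))*√(z - 6) = (0² + (-8 + 2*(-6)))*√(20 - 6) = (0 + (-8 - 12))*√14 = (0 - 20)*√14 = -20*√14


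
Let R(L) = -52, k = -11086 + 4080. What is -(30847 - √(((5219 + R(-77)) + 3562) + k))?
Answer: -30847 + √1723 ≈ -30806.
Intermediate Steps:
k = -7006
-(30847 - √(((5219 + R(-77)) + 3562) + k)) = -(30847 - √(((5219 - 52) + 3562) - 7006)) = -(30847 - √((5167 + 3562) - 7006)) = -(30847 - √(8729 - 7006)) = -(30847 - √1723) = -30847 + √1723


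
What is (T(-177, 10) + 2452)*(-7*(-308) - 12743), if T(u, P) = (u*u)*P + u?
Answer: -3340886655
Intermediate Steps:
T(u, P) = u + P*u² (T(u, P) = u²*P + u = P*u² + u = u + P*u²)
(T(-177, 10) + 2452)*(-7*(-308) - 12743) = (-177*(1 + 10*(-177)) + 2452)*(-7*(-308) - 12743) = (-177*(1 - 1770) + 2452)*(2156 - 12743) = (-177*(-1769) + 2452)*(-10587) = (313113 + 2452)*(-10587) = 315565*(-10587) = -3340886655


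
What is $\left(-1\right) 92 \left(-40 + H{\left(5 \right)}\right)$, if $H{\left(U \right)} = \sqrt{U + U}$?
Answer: $3680 - 92 \sqrt{10} \approx 3389.1$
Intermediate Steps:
$H{\left(U \right)} = \sqrt{2} \sqrt{U}$ ($H{\left(U \right)} = \sqrt{2 U} = \sqrt{2} \sqrt{U}$)
$\left(-1\right) 92 \left(-40 + H{\left(5 \right)}\right) = \left(-1\right) 92 \left(-40 + \sqrt{2} \sqrt{5}\right) = - 92 \left(-40 + \sqrt{10}\right) = 3680 - 92 \sqrt{10}$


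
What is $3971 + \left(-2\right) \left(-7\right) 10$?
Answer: $4111$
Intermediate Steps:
$3971 + \left(-2\right) \left(-7\right) 10 = 3971 + 14 \cdot 10 = 3971 + 140 = 4111$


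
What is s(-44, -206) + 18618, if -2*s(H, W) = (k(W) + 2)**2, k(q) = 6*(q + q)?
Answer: -3031832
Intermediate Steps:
k(q) = 12*q (k(q) = 6*(2*q) = 12*q)
s(H, W) = -(2 + 12*W)**2/2 (s(H, W) = -(12*W + 2)**2/2 = -(2 + 12*W)**2/2)
s(-44, -206) + 18618 = -2*(1 + 6*(-206))**2 + 18618 = -2*(1 - 1236)**2 + 18618 = -2*(-1235)**2 + 18618 = -2*1525225 + 18618 = -3050450 + 18618 = -3031832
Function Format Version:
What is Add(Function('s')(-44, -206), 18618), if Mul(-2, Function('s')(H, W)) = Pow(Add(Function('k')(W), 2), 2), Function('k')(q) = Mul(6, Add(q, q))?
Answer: -3031832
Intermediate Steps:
Function('k')(q) = Mul(12, q) (Function('k')(q) = Mul(6, Mul(2, q)) = Mul(12, q))
Function('s')(H, W) = Mul(Rational(-1, 2), Pow(Add(2, Mul(12, W)), 2)) (Function('s')(H, W) = Mul(Rational(-1, 2), Pow(Add(Mul(12, W), 2), 2)) = Mul(Rational(-1, 2), Pow(Add(2, Mul(12, W)), 2)))
Add(Function('s')(-44, -206), 18618) = Add(Mul(-2, Pow(Add(1, Mul(6, -206)), 2)), 18618) = Add(Mul(-2, Pow(Add(1, -1236), 2)), 18618) = Add(Mul(-2, Pow(-1235, 2)), 18618) = Add(Mul(-2, 1525225), 18618) = Add(-3050450, 18618) = -3031832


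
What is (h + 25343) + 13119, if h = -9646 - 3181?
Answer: 25635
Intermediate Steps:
h = -12827
(h + 25343) + 13119 = (-12827 + 25343) + 13119 = 12516 + 13119 = 25635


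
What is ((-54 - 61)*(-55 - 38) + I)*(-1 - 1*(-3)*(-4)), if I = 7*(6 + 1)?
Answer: -139672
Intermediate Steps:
I = 49 (I = 7*7 = 49)
((-54 - 61)*(-55 - 38) + I)*(-1 - 1*(-3)*(-4)) = ((-54 - 61)*(-55 - 38) + 49)*(-1 - 1*(-3)*(-4)) = (-115*(-93) + 49)*(-1 + 3*(-4)) = (10695 + 49)*(-1 - 12) = 10744*(-13) = -139672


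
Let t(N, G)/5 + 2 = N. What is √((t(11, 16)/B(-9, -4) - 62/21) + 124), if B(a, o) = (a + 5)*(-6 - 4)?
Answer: 5*√34482/84 ≈ 11.053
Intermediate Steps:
B(a, o) = -50 - 10*a (B(a, o) = (5 + a)*(-10) = -50 - 10*a)
t(N, G) = -10 + 5*N
√((t(11, 16)/B(-9, -4) - 62/21) + 124) = √(((-10 + 5*11)/(-50 - 10*(-9)) - 62/21) + 124) = √(((-10 + 55)/(-50 + 90) - 62*1/21) + 124) = √((45/40 - 62/21) + 124) = √((45*(1/40) - 62/21) + 124) = √((9/8 - 62/21) + 124) = √(-307/168 + 124) = √(20525/168) = 5*√34482/84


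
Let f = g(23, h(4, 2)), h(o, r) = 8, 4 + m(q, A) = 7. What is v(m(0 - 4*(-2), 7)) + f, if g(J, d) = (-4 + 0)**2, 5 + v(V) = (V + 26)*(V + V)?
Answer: 185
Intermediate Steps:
m(q, A) = 3 (m(q, A) = -4 + 7 = 3)
v(V) = -5 + 2*V*(26 + V) (v(V) = -5 + (V + 26)*(V + V) = -5 + (26 + V)*(2*V) = -5 + 2*V*(26 + V))
g(J, d) = 16 (g(J, d) = (-4)**2 = 16)
f = 16
v(m(0 - 4*(-2), 7)) + f = (-5 + 2*3**2 + 52*3) + 16 = (-5 + 2*9 + 156) + 16 = (-5 + 18 + 156) + 16 = 169 + 16 = 185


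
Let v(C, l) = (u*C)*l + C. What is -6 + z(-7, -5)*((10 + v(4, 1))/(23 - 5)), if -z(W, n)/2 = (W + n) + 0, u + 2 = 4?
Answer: 70/3 ≈ 23.333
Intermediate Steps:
u = 2 (u = -2 + 4 = 2)
v(C, l) = C + 2*C*l (v(C, l) = (2*C)*l + C = 2*C*l + C = C + 2*C*l)
z(W, n) = -2*W - 2*n (z(W, n) = -2*((W + n) + 0) = -2*(W + n) = -2*W - 2*n)
-6 + z(-7, -5)*((10 + v(4, 1))/(23 - 5)) = -6 + (-2*(-7) - 2*(-5))*((10 + 4*(1 + 2*1))/(23 - 5)) = -6 + (14 + 10)*((10 + 4*(1 + 2))/18) = -6 + 24*((10 + 4*3)*(1/18)) = -6 + 24*((10 + 12)*(1/18)) = -6 + 24*(22*(1/18)) = -6 + 24*(11/9) = -6 + 88/3 = 70/3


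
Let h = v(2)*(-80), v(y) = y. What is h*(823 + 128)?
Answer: -152160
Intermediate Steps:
h = -160 (h = 2*(-80) = -160)
h*(823 + 128) = -160*(823 + 128) = -160*951 = -152160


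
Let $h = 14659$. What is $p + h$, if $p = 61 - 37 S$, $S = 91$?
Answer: $11353$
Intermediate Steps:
$p = -3306$ ($p = 61 - 3367 = -3306$)
$p + h = -3306 + 14659 = 11353$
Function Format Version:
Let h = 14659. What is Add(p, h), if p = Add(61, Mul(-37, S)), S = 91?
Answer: 11353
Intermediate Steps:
p = -3306 (p = Add(61, Mul(-37, 91)) = Add(61, -3367) = -3306)
Add(p, h) = Add(-3306, 14659) = 11353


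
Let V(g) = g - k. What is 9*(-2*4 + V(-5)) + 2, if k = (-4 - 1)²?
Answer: -340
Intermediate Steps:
k = 25 (k = (-5)² = 25)
V(g) = -25 + g (V(g) = g - 1*25 = g - 25 = -25 + g)
9*(-2*4 + V(-5)) + 2 = 9*(-2*4 + (-25 - 5)) + 2 = 9*(-8 - 30) + 2 = 9*(-38) + 2 = -342 + 2 = -340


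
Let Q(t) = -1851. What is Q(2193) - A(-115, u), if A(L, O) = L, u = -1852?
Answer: -1736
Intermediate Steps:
Q(2193) - A(-115, u) = -1851 - 1*(-115) = -1851 + 115 = -1736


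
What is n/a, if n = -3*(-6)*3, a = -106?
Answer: -27/53 ≈ -0.50943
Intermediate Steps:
n = 54 (n = 18*3 = 54)
n/a = 54/(-106) = -1/106*54 = -27/53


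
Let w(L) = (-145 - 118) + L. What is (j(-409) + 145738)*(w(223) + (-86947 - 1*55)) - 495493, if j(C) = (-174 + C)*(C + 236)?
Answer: -21464791567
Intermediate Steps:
w(L) = -263 + L
j(C) = (-174 + C)*(236 + C)
(j(-409) + 145738)*(w(223) + (-86947 - 1*55)) - 495493 = ((-41064 + (-409)² + 62*(-409)) + 145738)*((-263 + 223) + (-86947 - 1*55)) - 495493 = ((-41064 + 167281 - 25358) + 145738)*(-40 + (-86947 - 55)) - 495493 = (100859 + 145738)*(-40 - 87002) - 495493 = 246597*(-87042) - 495493 = -21464296074 - 495493 = -21464791567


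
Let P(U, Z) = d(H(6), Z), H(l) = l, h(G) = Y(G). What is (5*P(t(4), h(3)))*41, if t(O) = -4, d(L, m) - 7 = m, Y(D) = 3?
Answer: 2050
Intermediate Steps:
h(G) = 3
d(L, m) = 7 + m
P(U, Z) = 7 + Z
(5*P(t(4), h(3)))*41 = (5*(7 + 3))*41 = (5*10)*41 = 50*41 = 2050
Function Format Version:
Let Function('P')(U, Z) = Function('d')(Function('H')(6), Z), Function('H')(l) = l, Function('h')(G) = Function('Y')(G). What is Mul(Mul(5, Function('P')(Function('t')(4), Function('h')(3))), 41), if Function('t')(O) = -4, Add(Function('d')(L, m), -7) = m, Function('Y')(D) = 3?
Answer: 2050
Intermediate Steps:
Function('h')(G) = 3
Function('d')(L, m) = Add(7, m)
Function('P')(U, Z) = Add(7, Z)
Mul(Mul(5, Function('P')(Function('t')(4), Function('h')(3))), 41) = Mul(Mul(5, Add(7, 3)), 41) = Mul(Mul(5, 10), 41) = Mul(50, 41) = 2050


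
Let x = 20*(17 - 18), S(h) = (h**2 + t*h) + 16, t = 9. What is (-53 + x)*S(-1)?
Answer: -584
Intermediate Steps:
S(h) = 16 + h**2 + 9*h (S(h) = (h**2 + 9*h) + 16 = 16 + h**2 + 9*h)
x = -20 (x = 20*(-1) = -20)
(-53 + x)*S(-1) = (-53 - 20)*(16 + (-1)**2 + 9*(-1)) = -73*(16 + 1 - 9) = -73*8 = -584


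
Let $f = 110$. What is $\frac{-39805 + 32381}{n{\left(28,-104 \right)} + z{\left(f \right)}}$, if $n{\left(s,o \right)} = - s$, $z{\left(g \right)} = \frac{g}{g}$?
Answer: $\frac{7424}{27} \approx 274.96$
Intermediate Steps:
$z{\left(g \right)} = 1$
$\frac{-39805 + 32381}{n{\left(28,-104 \right)} + z{\left(f \right)}} = \frac{-39805 + 32381}{\left(-1\right) 28 + 1} = - \frac{7424}{-28 + 1} = - \frac{7424}{-27} = \left(-7424\right) \left(- \frac{1}{27}\right) = \frac{7424}{27}$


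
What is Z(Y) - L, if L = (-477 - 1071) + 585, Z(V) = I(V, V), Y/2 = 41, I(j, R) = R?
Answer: 1045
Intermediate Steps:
Y = 82 (Y = 2*41 = 82)
Z(V) = V
L = -963 (L = -1548 + 585 = -963)
Z(Y) - L = 82 - 1*(-963) = 82 + 963 = 1045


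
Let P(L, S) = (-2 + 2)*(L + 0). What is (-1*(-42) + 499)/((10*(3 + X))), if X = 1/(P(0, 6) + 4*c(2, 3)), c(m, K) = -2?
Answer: 2164/115 ≈ 18.817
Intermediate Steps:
P(L, S) = 0 (P(L, S) = 0*L = 0)
X = -⅛ (X = 1/(0 + 4*(-2)) = 1/(0 - 8) = 1/(-8) = -⅛ ≈ -0.12500)
(-1*(-42) + 499)/((10*(3 + X))) = (-1*(-42) + 499)/((10*(3 - ⅛))) = (42 + 499)/((10*(23/8))) = 541/(115/4) = 541*(4/115) = 2164/115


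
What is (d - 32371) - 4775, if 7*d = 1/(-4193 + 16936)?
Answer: -3313460345/89201 ≈ -37146.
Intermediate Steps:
d = 1/89201 (d = 1/(7*(-4193 + 16936)) = (1/7)/12743 = (1/7)*(1/12743) = 1/89201 ≈ 1.1211e-5)
(d - 32371) - 4775 = (1/89201 - 32371) - 4775 = -2887525570/89201 - 4775 = -3313460345/89201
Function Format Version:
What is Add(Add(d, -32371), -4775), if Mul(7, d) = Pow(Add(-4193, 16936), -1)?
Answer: Rational(-3313460345, 89201) ≈ -37146.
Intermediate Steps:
d = Rational(1, 89201) (d = Mul(Rational(1, 7), Pow(Add(-4193, 16936), -1)) = Mul(Rational(1, 7), Pow(12743, -1)) = Mul(Rational(1, 7), Rational(1, 12743)) = Rational(1, 89201) ≈ 1.1211e-5)
Add(Add(d, -32371), -4775) = Add(Add(Rational(1, 89201), -32371), -4775) = Add(Rational(-2887525570, 89201), -4775) = Rational(-3313460345, 89201)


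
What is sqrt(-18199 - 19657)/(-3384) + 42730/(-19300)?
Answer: -4273/1930 - 13*I*sqrt(14)/846 ≈ -2.214 - 0.057496*I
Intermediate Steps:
sqrt(-18199 - 19657)/(-3384) + 42730/(-19300) = sqrt(-37856)*(-1/3384) + 42730*(-1/19300) = (52*I*sqrt(14))*(-1/3384) - 4273/1930 = -13*I*sqrt(14)/846 - 4273/1930 = -4273/1930 - 13*I*sqrt(14)/846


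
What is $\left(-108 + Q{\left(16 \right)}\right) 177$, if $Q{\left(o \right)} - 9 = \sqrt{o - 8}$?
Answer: $-17523 + 354 \sqrt{2} \approx -17022.0$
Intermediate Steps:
$Q{\left(o \right)} = 9 + \sqrt{-8 + o}$ ($Q{\left(o \right)} = 9 + \sqrt{o - 8} = 9 + \sqrt{-8 + o}$)
$\left(-108 + Q{\left(16 \right)}\right) 177 = \left(-108 + \left(9 + \sqrt{-8 + 16}\right)\right) 177 = \left(-108 + \left(9 + \sqrt{8}\right)\right) 177 = \left(-108 + \left(9 + 2 \sqrt{2}\right)\right) 177 = \left(-99 + 2 \sqrt{2}\right) 177 = -17523 + 354 \sqrt{2}$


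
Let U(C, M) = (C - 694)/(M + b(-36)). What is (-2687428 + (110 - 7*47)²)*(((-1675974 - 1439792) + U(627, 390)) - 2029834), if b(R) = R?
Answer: 4807901230745089/354 ≈ 1.3582e+13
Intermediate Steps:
U(C, M) = (-694 + C)/(-36 + M) (U(C, M) = (C - 694)/(M - 36) = (-694 + C)/(-36 + M))
(-2687428 + (110 - 7*47)²)*(((-1675974 - 1439792) + U(627, 390)) - 2029834) = (-2687428 + (110 - 7*47)²)*(((-1675974 - 1439792) + (-694 + 627)/(-36 + 390)) - 2029834) = (-2687428 + (110 - 329)²)*((-3115766 - 67/354) - 2029834) = (-2687428 + (-219)²)*((-3115766 + (1/354)*(-67)) - 2029834) = (-2687428 + 47961)*((-3115766 - 67/354) - 2029834) = -2639467*(-1102981231/354 - 2029834) = -2639467*(-1821542467/354) = 4807901230745089/354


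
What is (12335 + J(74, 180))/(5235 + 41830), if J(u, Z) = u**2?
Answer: 17811/47065 ≈ 0.37843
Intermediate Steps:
(12335 + J(74, 180))/(5235 + 41830) = (12335 + 74**2)/(5235 + 41830) = (12335 + 5476)/47065 = 17811*(1/47065) = 17811/47065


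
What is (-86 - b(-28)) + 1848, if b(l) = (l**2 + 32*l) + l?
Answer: 1902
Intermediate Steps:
b(l) = l**2 + 33*l
(-86 - b(-28)) + 1848 = (-86 - (-28)*(33 - 28)) + 1848 = (-86 - (-28)*5) + 1848 = (-86 - 1*(-140)) + 1848 = (-86 + 140) + 1848 = 54 + 1848 = 1902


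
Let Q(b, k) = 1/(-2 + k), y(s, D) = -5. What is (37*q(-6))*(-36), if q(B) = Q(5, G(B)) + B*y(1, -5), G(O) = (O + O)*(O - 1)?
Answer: -1639026/41 ≈ -39976.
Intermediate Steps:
G(O) = 2*O*(-1 + O) (G(O) = (2*O)*(-1 + O) = 2*O*(-1 + O))
q(B) = 1/(-2 + 2*B*(-1 + B)) - 5*B (q(B) = 1/(-2 + 2*B*(-1 + B)) + B*(-5) = 1/(-2 + 2*B*(-1 + B)) - 5*B)
(37*q(-6))*(-36) = (37*((1 - 10*(-6)*(-1 - 6*(-1 - 6)))/(2*(-1 - 6*(-1 - 6)))))*(-36) = (37*((1 - 10*(-6)*(-1 - 6*(-7)))/(2*(-1 - 6*(-7)))))*(-36) = (37*((1 - 10*(-6)*(-1 + 42))/(2*(-1 + 42))))*(-36) = (37*((½)*(1 - 10*(-6)*41)/41))*(-36) = (37*((½)*(1/41)*(1 + 2460)))*(-36) = (37*((½)*(1/41)*2461))*(-36) = (37*(2461/82))*(-36) = (91057/82)*(-36) = -1639026/41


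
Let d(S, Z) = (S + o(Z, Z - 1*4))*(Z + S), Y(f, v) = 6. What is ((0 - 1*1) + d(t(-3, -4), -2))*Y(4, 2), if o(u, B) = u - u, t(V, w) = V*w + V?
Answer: 372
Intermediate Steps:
t(V, w) = V + V*w
o(u, B) = 0
d(S, Z) = S*(S + Z) (d(S, Z) = (S + 0)*(Z + S) = S*(S + Z))
((0 - 1*1) + d(t(-3, -4), -2))*Y(4, 2) = ((0 - 1*1) + (-3*(1 - 4))*(-3*(1 - 4) - 2))*6 = ((0 - 1) + (-3*(-3))*(-3*(-3) - 2))*6 = (-1 + 9*(9 - 2))*6 = (-1 + 9*7)*6 = (-1 + 63)*6 = 62*6 = 372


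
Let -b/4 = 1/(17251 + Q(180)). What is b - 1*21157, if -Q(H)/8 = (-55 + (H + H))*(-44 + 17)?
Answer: -1758802571/83131 ≈ -21157.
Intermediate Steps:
Q(H) = -11880 + 432*H (Q(H) = -8*(-55 + (H + H))*(-44 + 17) = -8*(-55 + 2*H)*(-27) = -8*(1485 - 54*H) = -11880 + 432*H)
b = -4/83131 (b = -4/(17251 + (-11880 + 432*180)) = -4/(17251 + (-11880 + 77760)) = -4/(17251 + 65880) = -4/83131 ≈ -4.8117e-5)
b - 1*21157 = -4/83131 - 1*21157 = -4/83131 - 21157 = -1758802571/83131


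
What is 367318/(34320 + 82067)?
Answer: 367318/116387 ≈ 3.1560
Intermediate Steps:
367318/(34320 + 82067) = 367318/116387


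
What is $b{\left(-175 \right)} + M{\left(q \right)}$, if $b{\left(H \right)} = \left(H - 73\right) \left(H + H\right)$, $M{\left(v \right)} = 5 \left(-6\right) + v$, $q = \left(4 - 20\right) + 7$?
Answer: $86761$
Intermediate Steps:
$q = -9$ ($q = -16 + 7 = -9$)
$M{\left(v \right)} = -30 + v$
$b{\left(H \right)} = 2 H \left(-73 + H\right)$ ($b{\left(H \right)} = \left(-73 + H\right) 2 H = 2 H \left(-73 + H\right)$)
$b{\left(-175 \right)} + M{\left(q \right)} = 2 \left(-175\right) \left(-73 - 175\right) - 39 = 2 \left(-175\right) \left(-248\right) - 39 = 86800 - 39 = 86761$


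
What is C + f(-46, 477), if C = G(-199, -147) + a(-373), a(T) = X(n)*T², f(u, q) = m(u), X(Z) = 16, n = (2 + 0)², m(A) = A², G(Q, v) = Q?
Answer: 2227981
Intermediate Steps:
n = 4 (n = 2² = 4)
f(u, q) = u²
a(T) = 16*T²
C = 2225865 (C = -199 + 16*(-373)² = -199 + 16*139129 = -199 + 2226064 = 2225865)
C + f(-46, 477) = 2225865 + (-46)² = 2225865 + 2116 = 2227981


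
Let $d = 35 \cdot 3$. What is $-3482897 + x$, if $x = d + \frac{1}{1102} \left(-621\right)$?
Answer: $- \frac{3838037405}{1102} \approx -3.4828 \cdot 10^{6}$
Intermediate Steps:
$d = 105$
$x = \frac{115089}{1102}$ ($x = 105 + \frac{1}{1102} \left(-621\right) = 105 - \frac{621}{1102} = \frac{115089}{1102} \approx 104.44$)
$-3482897 + x = -3482897 + \frac{115089}{1102} = - \frac{3838037405}{1102}$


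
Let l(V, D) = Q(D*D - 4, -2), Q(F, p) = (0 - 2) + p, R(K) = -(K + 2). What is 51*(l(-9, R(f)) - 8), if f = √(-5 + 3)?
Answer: -612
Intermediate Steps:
f = I*√2 (f = √(-2) = I*√2 ≈ 1.4142*I)
R(K) = -2 - K (R(K) = -(2 + K) = -2 - K)
Q(F, p) = -2 + p
l(V, D) = -4 (l(V, D) = -2 - 2 = -4)
51*(l(-9, R(f)) - 8) = 51*(-4 - 8) = 51*(-12) = -612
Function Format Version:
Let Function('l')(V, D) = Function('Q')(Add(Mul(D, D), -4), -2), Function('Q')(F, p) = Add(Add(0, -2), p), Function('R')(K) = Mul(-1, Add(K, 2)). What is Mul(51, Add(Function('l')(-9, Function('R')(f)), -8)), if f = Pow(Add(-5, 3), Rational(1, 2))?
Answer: -612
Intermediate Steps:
f = Mul(I, Pow(2, Rational(1, 2))) (f = Pow(-2, Rational(1, 2)) = Mul(I, Pow(2, Rational(1, 2))) ≈ Mul(1.4142, I))
Function('R')(K) = Add(-2, Mul(-1, K)) (Function('R')(K) = Mul(-1, Add(2, K)) = Add(-2, Mul(-1, K)))
Function('Q')(F, p) = Add(-2, p)
Function('l')(V, D) = -4 (Function('l')(V, D) = Add(-2, -2) = -4)
Mul(51, Add(Function('l')(-9, Function('R')(f)), -8)) = Mul(51, Add(-4, -8)) = Mul(51, -12) = -612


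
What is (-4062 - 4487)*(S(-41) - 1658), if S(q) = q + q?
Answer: 14875260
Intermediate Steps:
S(q) = 2*q
(-4062 - 4487)*(S(-41) - 1658) = (-4062 - 4487)*(2*(-41) - 1658) = -8549*(-82 - 1658) = -8549*(-1740) = 14875260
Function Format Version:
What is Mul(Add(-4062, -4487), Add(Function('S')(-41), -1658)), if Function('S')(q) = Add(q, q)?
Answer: 14875260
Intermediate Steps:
Function('S')(q) = Mul(2, q)
Mul(Add(-4062, -4487), Add(Function('S')(-41), -1658)) = Mul(Add(-4062, -4487), Add(Mul(2, -41), -1658)) = Mul(-8549, Add(-82, -1658)) = Mul(-8549, -1740) = 14875260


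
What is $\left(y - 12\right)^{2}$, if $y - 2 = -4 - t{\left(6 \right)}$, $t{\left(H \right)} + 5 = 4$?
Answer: $169$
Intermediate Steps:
$t{\left(H \right)} = -1$ ($t{\left(H \right)} = -5 + 4 = -1$)
$y = -1$ ($y = 2 - 3 = -1$)
$\left(y - 12\right)^{2} = \left(-1 - 12\right)^{2} = \left(-13\right)^{2} = 169$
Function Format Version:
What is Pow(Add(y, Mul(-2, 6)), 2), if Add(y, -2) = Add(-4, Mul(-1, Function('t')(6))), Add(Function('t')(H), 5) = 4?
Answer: 169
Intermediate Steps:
Function('t')(H) = -1 (Function('t')(H) = Add(-5, 4) = -1)
y = -1 (y = Add(2, Add(-4, Mul(-1, -1))) = Add(2, Add(-4, 1)) = Add(2, -3) = -1)
Pow(Add(y, Mul(-2, 6)), 2) = Pow(Add(-1, Mul(-2, 6)), 2) = Pow(Add(-1, -12), 2) = Pow(-13, 2) = 169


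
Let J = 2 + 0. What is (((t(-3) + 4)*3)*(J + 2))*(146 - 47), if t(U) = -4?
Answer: 0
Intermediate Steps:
J = 2
(((t(-3) + 4)*3)*(J + 2))*(146 - 47) = (((-4 + 4)*3)*(2 + 2))*(146 - 47) = ((0*3)*4)*99 = (0*4)*99 = 0*99 = 0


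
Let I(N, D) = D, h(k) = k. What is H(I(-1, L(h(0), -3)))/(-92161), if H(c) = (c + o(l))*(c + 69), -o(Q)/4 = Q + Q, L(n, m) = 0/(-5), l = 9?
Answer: 216/4007 ≈ 0.053906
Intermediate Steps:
L(n, m) = 0 (L(n, m) = 0*(-1/5) = 0)
o(Q) = -8*Q (o(Q) = -4*(Q + Q) = -8*Q)
H(c) = (-72 + c)*(69 + c) (H(c) = (c - 8*9)*(c + 69) = (c - 72)*(69 + c) = (-72 + c)*(69 + c))
H(I(-1, L(h(0), -3)))/(-92161) = (-4968 + 0**2 - 3*0)/(-92161) = (-4968 + 0 + 0)*(-1/92161) = -4968*(-1/92161) = 216/4007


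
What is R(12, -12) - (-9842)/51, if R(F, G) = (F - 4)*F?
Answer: 14738/51 ≈ 288.98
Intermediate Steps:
R(F, G) = F*(-4 + F) (R(F, G) = (-4 + F)*F = F*(-4 + F))
R(12, -12) - (-9842)/51 = 12*(-4 + 12) - (-9842)/51 = 12*8 - (-9842)/51 = 96 - 133*(-74/51) = 96 + 9842/51 = 14738/51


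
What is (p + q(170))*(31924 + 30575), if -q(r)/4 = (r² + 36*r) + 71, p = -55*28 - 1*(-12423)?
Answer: -8092433019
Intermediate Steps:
p = 10883 (p = -1540 + 12423 = 10883)
q(r) = -284 - 144*r - 4*r² (q(r) = -4*((r² + 36*r) + 71) = -4*(71 + r² + 36*r) = -284 - 144*r - 4*r²)
(p + q(170))*(31924 + 30575) = (10883 + (-284 - 144*170 - 4*170²))*(31924 + 30575) = (10883 + (-284 - 24480 - 4*28900))*62499 = (10883 + (-284 - 24480 - 115600))*62499 = (10883 - 140364)*62499 = -129481*62499 = -8092433019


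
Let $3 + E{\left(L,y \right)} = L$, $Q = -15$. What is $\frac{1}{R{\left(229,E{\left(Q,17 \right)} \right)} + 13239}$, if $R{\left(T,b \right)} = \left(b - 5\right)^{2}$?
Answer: $\frac{1}{13768} \approx 7.2632 \cdot 10^{-5}$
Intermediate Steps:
$E{\left(L,y \right)} = -3 + L$
$R{\left(T,b \right)} = \left(-5 + b\right)^{2}$
$\frac{1}{R{\left(229,E{\left(Q,17 \right)} \right)} + 13239} = \frac{1}{\left(-5 - 18\right)^{2} + 13239} = \frac{1}{\left(-23\right)^{2} + 13239} = \frac{1}{529 + 13239} = \frac{1}{13768}$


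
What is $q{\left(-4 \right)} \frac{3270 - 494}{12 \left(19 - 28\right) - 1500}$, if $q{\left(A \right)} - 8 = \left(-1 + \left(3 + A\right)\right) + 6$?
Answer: $- \frac{1388}{67} \approx -20.716$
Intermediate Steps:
$q{\left(A \right)} = 16 + A$ ($q{\left(A \right)} = 8 + \left(\left(-1 + \left(3 + A\right)\right) + 6\right) = 8 + \left(\left(2 + A\right) + 6\right) = 8 + \left(8 + A\right) = 16 + A$)
$q{\left(-4 \right)} \frac{3270 - 494}{12 \left(19 - 28\right) - 1500} = \left(16 - 4\right) \frac{3270 - 494}{12 \left(19 - 28\right) - 1500} = 12 \frac{2776}{12 \left(-9\right) - 1500} = 12 \frac{2776}{-108 - 1500} = 12 \frac{2776}{-1608} = 12 \cdot 2776 \left(- \frac{1}{1608}\right) = 12 \left(- \frac{347}{201}\right) = - \frac{1388}{67}$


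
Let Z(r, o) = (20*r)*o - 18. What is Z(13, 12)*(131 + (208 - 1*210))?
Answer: 400158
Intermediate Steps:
Z(r, o) = -18 + 20*o*r (Z(r, o) = 20*o*r - 18 = -18 + 20*o*r)
Z(13, 12)*(131 + (208 - 1*210)) = (-18 + 20*12*13)*(131 + (208 - 1*210)) = (-18 + 3120)*(131 + (208 - 210)) = 3102*(131 - 2) = 3102*129 = 400158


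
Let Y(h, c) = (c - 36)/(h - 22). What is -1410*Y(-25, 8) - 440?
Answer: -1280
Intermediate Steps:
Y(h, c) = (-36 + c)/(-22 + h)
-1410*Y(-25, 8) - 440 = -1410*(-36 + 8)/(-22 - 25) - 440 = -1410*(-28)/(-47) - 440 = -(-30)*(-28) - 440 = -1410*28/47 - 440 = -840 - 440 = -1280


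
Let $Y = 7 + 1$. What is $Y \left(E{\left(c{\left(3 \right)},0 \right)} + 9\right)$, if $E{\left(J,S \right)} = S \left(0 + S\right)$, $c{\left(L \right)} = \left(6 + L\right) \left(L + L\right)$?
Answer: $72$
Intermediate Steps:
$c{\left(L \right)} = 2 L \left(6 + L\right)$ ($c{\left(L \right)} = \left(6 + L\right) 2 L = 2 L \left(6 + L\right)$)
$Y = 8$
$E{\left(J,S \right)} = S^{2}$ ($E{\left(J,S \right)} = S S = S^{2}$)
$Y \left(E{\left(c{\left(3 \right)},0 \right)} + 9\right) = 8 \left(0^{2} + 9\right) = 8 \left(0 + 9\right) = 8 \cdot 9 = 72$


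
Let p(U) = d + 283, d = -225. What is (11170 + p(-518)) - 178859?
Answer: -167631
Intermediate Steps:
p(U) = 58 (p(U) = -225 + 283 = 58)
(11170 + p(-518)) - 178859 = (11170 + 58) - 178859 = 11228 - 178859 = -167631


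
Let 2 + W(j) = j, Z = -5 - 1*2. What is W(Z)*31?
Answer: -279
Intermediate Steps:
Z = -7 (Z = -5 - 2 = -7)
W(j) = -2 + j
W(Z)*31 = (-2 - 7)*31 = -9*31 = -279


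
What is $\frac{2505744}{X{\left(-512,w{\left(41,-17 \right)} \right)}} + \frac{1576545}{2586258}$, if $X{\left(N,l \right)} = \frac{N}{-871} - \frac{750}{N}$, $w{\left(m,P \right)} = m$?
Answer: $\frac{481665597825343339}{394574175942} \approx 1.2207 \cdot 10^{6}$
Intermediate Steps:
$X{\left(N,l \right)} = - \frac{750}{N} - \frac{N}{871}$ ($X{\left(N,l \right)} = N \left(- \frac{1}{871}\right) - \frac{750}{N} = - \frac{N}{871} - \frac{750}{N} = - \frac{750}{N} - \frac{N}{871}$)
$\frac{2505744}{X{\left(-512,w{\left(41,-17 \right)} \right)}} + \frac{1576545}{2586258} = \frac{2505744}{- \frac{750}{-512} - - \frac{512}{871}} + \frac{1576545}{2586258} = \frac{2505744}{\left(-750\right) \left(- \frac{1}{512}\right) + \frac{512}{871}} + 1576545 \cdot \frac{1}{2586258} = \frac{2505744}{\frac{375}{256} + \frac{512}{871}} + \frac{525515}{862086} = \frac{2505744}{\frac{457697}{222976}} + \frac{525515}{862086} = 2505744 \cdot \frac{222976}{457697} + \frac{525515}{862086} = \frac{558720774144}{457697} + \frac{525515}{862086} = \frac{481665597825343339}{394574175942}$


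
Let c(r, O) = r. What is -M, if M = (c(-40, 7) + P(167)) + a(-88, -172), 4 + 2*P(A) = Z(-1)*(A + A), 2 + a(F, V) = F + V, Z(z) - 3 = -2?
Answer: 137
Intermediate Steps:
Z(z) = 1 (Z(z) = 3 - 2 = 1)
a(F, V) = -2 + F + V (a(F, V) = -2 + (F + V) = -2 + F + V)
P(A) = -2 + A (P(A) = -2 + (1*(A + A))/2 = -2 + (1*(2*A))/2 = -2 + (2*A)/2 = -2 + A)
M = -137 (M = (-40 + (-2 + 167)) + (-2 - 88 - 172) = (-40 + 165) - 262 = 125 - 262 = -137)
-M = -1*(-137) = 137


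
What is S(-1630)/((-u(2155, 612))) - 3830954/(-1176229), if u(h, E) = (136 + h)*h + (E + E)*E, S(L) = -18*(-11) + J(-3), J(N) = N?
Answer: 21783314453467/6688265106197 ≈ 3.2569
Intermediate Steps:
S(L) = 195 (S(L) = -18*(-11) - 3 = 198 - 3 = 195)
u(h, E) = 2*E² + h*(136 + h) (u(h, E) = h*(136 + h) + (2*E)*E = h*(136 + h) + 2*E² = 2*E² + h*(136 + h))
S(-1630)/((-u(2155, 612))) - 3830954/(-1176229) = 195/((-(2155² + 2*612² + 136*2155))) - 3830954/(-1176229) = 195/((-(4644025 + 2*374544 + 293080))) - 3830954*(-1/1176229) = 195/((-(4644025 + 749088 + 293080))) + 3830954/1176229 = 195/((-1*5686193)) + 3830954/1176229 = 195/(-5686193) + 3830954/1176229 = 195*(-1/5686193) + 3830954/1176229 = -195/5686193 + 3830954/1176229 = 21783314453467/6688265106197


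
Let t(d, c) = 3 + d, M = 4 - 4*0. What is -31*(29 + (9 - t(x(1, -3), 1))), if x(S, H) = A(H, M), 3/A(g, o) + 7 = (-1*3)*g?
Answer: -2077/2 ≈ -1038.5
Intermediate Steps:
M = 4 (M = 4 + 0 = 4)
A(g, o) = 3/(-7 - 3*g) (A(g, o) = 3/(-7 + (-1*3)*g) = 3/(-7 - 3*g))
x(S, H) = -3/(7 + 3*H)
-31*(29 + (9 - t(x(1, -3), 1))) = -31*(29 + (9 - (3 - 3/(7 + 3*(-3))))) = -31*(29 + (9 - (3 - 3/(7 - 9)))) = -31*(29 + (9 - (3 - 3/(-2)))) = -31*(29 + (9 - (3 - 3*(-1/2)))) = -31*(29 + (9 - (3 + 3/2))) = -31*(29 + (9 - 1*9/2)) = -31*(29 + (9 - 9/2)) = -31*(29 + 9/2) = -31*67/2 = -2077/2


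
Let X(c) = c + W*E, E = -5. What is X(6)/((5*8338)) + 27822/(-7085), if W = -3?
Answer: -231950079/59074730 ≈ -3.9264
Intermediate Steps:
X(c) = 15 + c (X(c) = c - 3*(-5) = c + 15 = 15 + c)
X(6)/((5*8338)) + 27822/(-7085) = (15 + 6)/((5*8338)) + 27822/(-7085) = 21/41690 + 27822*(-1/7085) = 21*(1/41690) - 27822/7085 = 21/41690 - 27822/7085 = -231950079/59074730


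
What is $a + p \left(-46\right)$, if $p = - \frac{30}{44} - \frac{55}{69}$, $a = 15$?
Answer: $\frac{2740}{33} \approx 83.03$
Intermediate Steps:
$p = - \frac{2245}{1518}$ ($p = \left(-30\right) \frac{1}{44} - \frac{55}{69} = - \frac{15}{22} - \frac{55}{69} = - \frac{2245}{1518} \approx -1.4789$)
$a + p \left(-46\right) = 15 - - \frac{2245}{33} = 15 + \frac{2245}{33} = \frac{2740}{33}$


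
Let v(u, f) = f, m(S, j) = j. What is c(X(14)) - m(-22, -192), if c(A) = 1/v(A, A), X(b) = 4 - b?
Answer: 1919/10 ≈ 191.90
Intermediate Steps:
c(A) = 1/A
c(X(14)) - m(-22, -192) = 1/(4 - 1*14) - 1*(-192) = 1/(4 - 14) + 192 = 1/(-10) + 192 = -⅒ + 192 = 1919/10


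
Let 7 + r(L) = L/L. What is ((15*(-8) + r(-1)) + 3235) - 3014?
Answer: 95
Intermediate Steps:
r(L) = -6 (r(L) = -7 + L/L = -7 + 1 = -6)
((15*(-8) + r(-1)) + 3235) - 3014 = ((15*(-8) - 6) + 3235) - 3014 = ((-120 - 6) + 3235) - 3014 = (-126 + 3235) - 3014 = 3109 - 3014 = 95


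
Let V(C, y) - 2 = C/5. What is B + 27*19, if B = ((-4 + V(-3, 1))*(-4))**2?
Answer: 15529/25 ≈ 621.16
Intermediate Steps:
V(C, y) = 2 + C/5
B = 2704/25 (B = ((-4 + (2 + (1/5)*(-3)))*(-4))**2 = ((-4 + (2 - 3/5))*(-4))**2 = ((-4 + 7/5)*(-4))**2 = (-13/5*(-4))**2 = (52/5)**2 = 2704/25 ≈ 108.16)
B + 27*19 = 2704/25 + 27*19 = 2704/25 + 513 = 15529/25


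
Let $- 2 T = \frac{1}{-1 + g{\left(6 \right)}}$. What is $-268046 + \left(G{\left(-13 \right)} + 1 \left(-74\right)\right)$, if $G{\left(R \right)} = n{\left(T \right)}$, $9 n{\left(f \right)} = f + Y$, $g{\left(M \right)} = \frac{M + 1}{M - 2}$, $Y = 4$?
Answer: $- \frac{7239230}{27} \approx -2.6812 \cdot 10^{5}$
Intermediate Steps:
$g{\left(M \right)} = \frac{1 + M}{-2 + M}$
$T = - \frac{2}{3}$ ($T = - \frac{1}{2 \left(-1 + \frac{1 + 6}{-2 + 6}\right)} = - \frac{1}{2 \left(-1 + \frac{1}{4} \cdot 7\right)} = - \frac{1}{2 \left(-1 + \frac{7}{4}\right)} = - \frac{1}{2 \cdot \frac{3}{4}} = \left(- \frac{1}{2}\right) \frac{4}{3} = - \frac{2}{3} \approx -0.66667$)
$n{\left(f \right)} = \frac{4}{9} + \frac{f}{9}$ ($n{\left(f \right)} = \frac{f + 4}{9} = \frac{4 + f}{9} = \frac{4}{9} + \frac{f}{9}$)
$G{\left(R \right)} = \frac{10}{27}$ ($G{\left(R \right)} = \frac{4}{9} + \frac{1}{9} \left(- \frac{2}{3}\right) = \frac{4}{9} - \frac{2}{27} = \frac{10}{27}$)
$-268046 + \left(G{\left(-13 \right)} + 1 \left(-74\right)\right) = -268046 + \left(\frac{10}{27} + 1 \left(-74\right)\right) = -268046 + \left(\frac{10}{27} - 74\right) = -268046 - \frac{1988}{27} = - \frac{7239230}{27}$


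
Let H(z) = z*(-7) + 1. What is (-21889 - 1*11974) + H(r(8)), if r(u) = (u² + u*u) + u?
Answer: -34814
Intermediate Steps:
r(u) = u + 2*u² (r(u) = (u² + u²) + u = 2*u² + u = u + 2*u²)
H(z) = 1 - 7*z (H(z) = -7*z + 1 = 1 - 7*z)
(-21889 - 1*11974) + H(r(8)) = (-21889 - 1*11974) + (1 - 56*(1 + 2*8)) = (-21889 - 11974) + (1 - 56*(1 + 16)) = -33863 + (1 - 56*17) = -33863 + (1 - 7*136) = -33863 + (1 - 952) = -33863 - 951 = -34814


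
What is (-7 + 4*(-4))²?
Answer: 529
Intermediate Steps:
(-7 + 4*(-4))² = (-7 - 16)² = (-23)² = 529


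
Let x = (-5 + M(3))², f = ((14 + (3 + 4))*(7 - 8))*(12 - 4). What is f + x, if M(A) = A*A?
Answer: -152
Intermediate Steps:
M(A) = A²
f = -168 (f = ((14 + 7)*(-1))*8 = (21*(-1))*8 = -21*8 = -168)
x = 16 (x = (-5 + 3²)² = (-5 + 9)² = 4² = 16)
f + x = -168 + 16 = -152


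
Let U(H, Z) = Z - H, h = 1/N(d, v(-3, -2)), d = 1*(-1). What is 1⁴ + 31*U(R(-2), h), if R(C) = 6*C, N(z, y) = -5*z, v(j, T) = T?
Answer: 1896/5 ≈ 379.20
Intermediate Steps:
d = -1
h = ⅕ (h = 1/(-5*(-1)) = 1/5 = ⅕ ≈ 0.20000)
1⁴ + 31*U(R(-2), h) = 1⁴ + 31*(⅕ - 6*(-2)) = 1 + 31*(⅕ - 1*(-12)) = 1 + 31*(⅕ + 12) = 1 + 31*(61/5) = 1 + 1891/5 = 1896/5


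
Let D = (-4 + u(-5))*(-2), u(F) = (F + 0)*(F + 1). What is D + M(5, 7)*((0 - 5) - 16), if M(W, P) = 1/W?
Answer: -181/5 ≈ -36.200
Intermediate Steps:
u(F) = F*(1 + F)
D = -32 (D = (-4 - 5*(1 - 5))*(-2) = (-4 - 5*(-4))*(-2) = (-4 + 20)*(-2) = 16*(-2) = -32)
D + M(5, 7)*((0 - 5) - 16) = -32 + ((0 - 5) - 16)/5 = -32 + (-5 - 16)/5 = -32 + (⅕)*(-21) = -32 - 21/5 = -181/5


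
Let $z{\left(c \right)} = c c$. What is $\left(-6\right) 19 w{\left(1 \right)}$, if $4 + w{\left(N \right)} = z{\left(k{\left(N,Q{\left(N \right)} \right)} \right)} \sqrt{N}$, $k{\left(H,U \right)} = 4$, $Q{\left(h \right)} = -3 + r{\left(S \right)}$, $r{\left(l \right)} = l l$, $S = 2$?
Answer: $-1368$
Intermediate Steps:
$r{\left(l \right)} = l^{2}$
$Q{\left(h \right)} = 1$ ($Q{\left(h \right)} = -3 + 2^{2} = -3 + 4 = 1$)
$z{\left(c \right)} = c^{2}$
$w{\left(N \right)} = -4 + 16 \sqrt{N}$ ($w{\left(N \right)} = -4 + 4^{2} \sqrt{N} = -4 + 16 \sqrt{N}$)
$\left(-6\right) 19 w{\left(1 \right)} = \left(-6\right) 19 \left(-4 + 16 \sqrt{1}\right) = - 114 \left(-4 + 16 \cdot 1\right) = - 114 \left(-4 + 16\right) = \left(-114\right) 12 = -1368$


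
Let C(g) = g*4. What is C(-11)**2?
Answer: 1936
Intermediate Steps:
C(g) = 4*g
C(-11)**2 = (4*(-11))**2 = (-44)**2 = 1936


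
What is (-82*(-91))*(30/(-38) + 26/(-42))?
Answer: -599092/57 ≈ -10510.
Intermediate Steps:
(-82*(-91))*(30/(-38) + 26/(-42)) = 7462*(30*(-1/38) + 26*(-1/42)) = 7462*(-15/19 - 13/21) = 7462*(-562/399) = -599092/57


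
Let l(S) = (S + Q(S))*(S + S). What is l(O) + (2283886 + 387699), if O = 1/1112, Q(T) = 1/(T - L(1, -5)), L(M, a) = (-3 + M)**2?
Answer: 7345404295148543/2749455584 ≈ 2.6716e+6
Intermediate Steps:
Q(T) = 1/(-4 + T) (Q(T) = 1/(T - (-3 + 1)**2) = 1/(T - 1*(-2)**2) = 1/(T - 1*4) = 1/(T - 4) = 1/(-4 + T))
O = 1/1112 ≈ 0.00089928
l(S) = 2*S*(S + 1/(-4 + S)) (l(S) = (S + 1/(-4 + S))*(S + S) = (S + 1/(-4 + S))*(2*S) = 2*S*(S + 1/(-4 + S)))
l(O) + (2283886 + 387699) = 2*(1/1112)*(1 + (-4 + 1/1112)/1112)/(-4 + 1/1112) + (2283886 + 387699) = 2*(1/1112)*(1 + (1/1112)*(-4447/1112))/(-4447/1112) + 2671585 = 2*(1/1112)*(-1112/4447)*(1 - 4447/1236544) + 2671585 = 2*(1/1112)*(-1112/4447)*(1232097/1236544) + 2671585 = -1232097/2749455584 + 2671585 = 7345404295148543/2749455584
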